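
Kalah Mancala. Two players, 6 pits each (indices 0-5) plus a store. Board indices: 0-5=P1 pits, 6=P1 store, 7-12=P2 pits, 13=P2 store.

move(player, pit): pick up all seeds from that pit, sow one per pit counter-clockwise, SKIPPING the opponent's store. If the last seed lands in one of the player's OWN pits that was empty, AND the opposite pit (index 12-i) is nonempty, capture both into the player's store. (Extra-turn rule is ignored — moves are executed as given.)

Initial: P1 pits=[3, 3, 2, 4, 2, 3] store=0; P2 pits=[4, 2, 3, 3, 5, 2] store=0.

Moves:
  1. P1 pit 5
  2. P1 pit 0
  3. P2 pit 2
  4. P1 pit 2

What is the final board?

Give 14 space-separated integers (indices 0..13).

Move 1: P1 pit5 -> P1=[3,3,2,4,2,0](1) P2=[5,3,3,3,5,2](0)
Move 2: P1 pit0 -> P1=[0,4,3,5,2,0](1) P2=[5,3,3,3,5,2](0)
Move 3: P2 pit2 -> P1=[0,4,3,5,2,0](1) P2=[5,3,0,4,6,3](0)
Move 4: P1 pit2 -> P1=[0,4,0,6,3,0](7) P2=[0,3,0,4,6,3](0)

Answer: 0 4 0 6 3 0 7 0 3 0 4 6 3 0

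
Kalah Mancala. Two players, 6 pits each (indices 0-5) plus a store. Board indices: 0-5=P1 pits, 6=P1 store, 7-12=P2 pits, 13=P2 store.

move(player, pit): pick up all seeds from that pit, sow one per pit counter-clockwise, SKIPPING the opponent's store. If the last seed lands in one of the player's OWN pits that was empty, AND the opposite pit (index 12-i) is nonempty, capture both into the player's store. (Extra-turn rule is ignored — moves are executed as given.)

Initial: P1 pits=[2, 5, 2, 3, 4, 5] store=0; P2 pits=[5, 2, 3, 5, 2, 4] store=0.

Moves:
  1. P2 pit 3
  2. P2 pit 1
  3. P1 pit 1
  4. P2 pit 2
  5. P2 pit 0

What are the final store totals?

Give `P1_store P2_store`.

Move 1: P2 pit3 -> P1=[3,6,2,3,4,5](0) P2=[5,2,3,0,3,5](1)
Move 2: P2 pit1 -> P1=[3,6,0,3,4,5](0) P2=[5,0,4,0,3,5](4)
Move 3: P1 pit1 -> P1=[3,0,1,4,5,6](1) P2=[6,0,4,0,3,5](4)
Move 4: P2 pit2 -> P1=[3,0,1,4,5,6](1) P2=[6,0,0,1,4,6](5)
Move 5: P2 pit0 -> P1=[3,0,1,4,5,6](1) P2=[0,1,1,2,5,7](6)

Answer: 1 6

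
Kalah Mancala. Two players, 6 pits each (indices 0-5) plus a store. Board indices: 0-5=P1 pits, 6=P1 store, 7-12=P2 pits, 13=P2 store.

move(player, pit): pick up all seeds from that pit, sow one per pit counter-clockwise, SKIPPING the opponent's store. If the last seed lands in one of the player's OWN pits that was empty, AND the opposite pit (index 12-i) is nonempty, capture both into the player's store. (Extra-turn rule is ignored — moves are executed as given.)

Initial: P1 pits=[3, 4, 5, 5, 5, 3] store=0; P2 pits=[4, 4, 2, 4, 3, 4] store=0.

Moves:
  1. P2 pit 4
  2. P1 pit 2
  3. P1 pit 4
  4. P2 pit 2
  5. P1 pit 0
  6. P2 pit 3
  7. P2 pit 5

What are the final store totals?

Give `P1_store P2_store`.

Move 1: P2 pit4 -> P1=[4,4,5,5,5,3](0) P2=[4,4,2,4,0,5](1)
Move 2: P1 pit2 -> P1=[4,4,0,6,6,4](1) P2=[5,4,2,4,0,5](1)
Move 3: P1 pit4 -> P1=[4,4,0,6,0,5](2) P2=[6,5,3,5,0,5](1)
Move 4: P2 pit2 -> P1=[4,4,0,6,0,5](2) P2=[6,5,0,6,1,6](1)
Move 5: P1 pit0 -> P1=[0,5,1,7,0,5](8) P2=[6,0,0,6,1,6](1)
Move 6: P2 pit3 -> P1=[1,6,2,7,0,5](8) P2=[6,0,0,0,2,7](2)
Move 7: P2 pit5 -> P1=[2,7,3,8,1,6](8) P2=[6,0,0,0,2,0](3)

Answer: 8 3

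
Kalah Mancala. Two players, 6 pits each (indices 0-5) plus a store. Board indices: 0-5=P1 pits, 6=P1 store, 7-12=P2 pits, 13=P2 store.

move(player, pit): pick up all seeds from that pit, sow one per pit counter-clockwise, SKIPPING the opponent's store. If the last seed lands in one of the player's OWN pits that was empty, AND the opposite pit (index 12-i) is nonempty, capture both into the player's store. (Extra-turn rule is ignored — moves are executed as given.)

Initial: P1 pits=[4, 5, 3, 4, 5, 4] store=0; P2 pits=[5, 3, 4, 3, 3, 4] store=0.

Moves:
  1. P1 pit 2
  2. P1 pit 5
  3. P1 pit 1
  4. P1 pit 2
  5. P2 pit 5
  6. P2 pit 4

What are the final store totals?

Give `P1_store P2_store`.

Move 1: P1 pit2 -> P1=[4,5,0,5,6,5](0) P2=[5,3,4,3,3,4](0)
Move 2: P1 pit5 -> P1=[4,5,0,5,6,0](1) P2=[6,4,5,4,3,4](0)
Move 3: P1 pit1 -> P1=[4,0,1,6,7,1](2) P2=[6,4,5,4,3,4](0)
Move 4: P1 pit2 -> P1=[4,0,0,7,7,1](2) P2=[6,4,5,4,3,4](0)
Move 5: P2 pit5 -> P1=[5,1,1,7,7,1](2) P2=[6,4,5,4,3,0](1)
Move 6: P2 pit4 -> P1=[6,1,1,7,7,1](2) P2=[6,4,5,4,0,1](2)

Answer: 2 2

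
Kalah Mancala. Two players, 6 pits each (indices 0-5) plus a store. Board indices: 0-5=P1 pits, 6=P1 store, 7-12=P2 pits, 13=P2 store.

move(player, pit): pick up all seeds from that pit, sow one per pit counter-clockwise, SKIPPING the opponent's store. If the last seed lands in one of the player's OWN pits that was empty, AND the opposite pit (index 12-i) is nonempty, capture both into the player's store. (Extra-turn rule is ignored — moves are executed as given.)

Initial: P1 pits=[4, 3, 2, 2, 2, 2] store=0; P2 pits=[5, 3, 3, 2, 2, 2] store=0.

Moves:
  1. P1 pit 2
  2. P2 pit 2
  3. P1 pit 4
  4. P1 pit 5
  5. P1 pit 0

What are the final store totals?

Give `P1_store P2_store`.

Move 1: P1 pit2 -> P1=[4,3,0,3,3,2](0) P2=[5,3,3,2,2,2](0)
Move 2: P2 pit2 -> P1=[4,3,0,3,3,2](0) P2=[5,3,0,3,3,3](0)
Move 3: P1 pit4 -> P1=[4,3,0,3,0,3](1) P2=[6,3,0,3,3,3](0)
Move 4: P1 pit5 -> P1=[4,3,0,3,0,0](2) P2=[7,4,0,3,3,3](0)
Move 5: P1 pit0 -> P1=[0,4,1,4,0,0](7) P2=[7,0,0,3,3,3](0)

Answer: 7 0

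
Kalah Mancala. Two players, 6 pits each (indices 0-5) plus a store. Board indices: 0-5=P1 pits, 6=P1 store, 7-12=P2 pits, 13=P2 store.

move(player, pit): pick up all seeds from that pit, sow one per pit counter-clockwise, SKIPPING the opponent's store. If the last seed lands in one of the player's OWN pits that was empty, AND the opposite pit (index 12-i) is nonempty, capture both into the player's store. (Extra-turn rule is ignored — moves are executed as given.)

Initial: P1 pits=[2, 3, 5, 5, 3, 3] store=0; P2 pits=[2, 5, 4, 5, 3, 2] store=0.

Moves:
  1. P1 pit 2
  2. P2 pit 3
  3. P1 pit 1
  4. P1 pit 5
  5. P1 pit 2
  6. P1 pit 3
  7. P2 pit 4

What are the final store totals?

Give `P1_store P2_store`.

Move 1: P1 pit2 -> P1=[2,3,0,6,4,4](1) P2=[3,5,4,5,3,2](0)
Move 2: P2 pit3 -> P1=[3,4,0,6,4,4](1) P2=[3,5,4,0,4,3](1)
Move 3: P1 pit1 -> P1=[3,0,1,7,5,5](1) P2=[3,5,4,0,4,3](1)
Move 4: P1 pit5 -> P1=[3,0,1,7,5,0](2) P2=[4,6,5,1,4,3](1)
Move 5: P1 pit2 -> P1=[3,0,0,8,5,0](2) P2=[4,6,5,1,4,3](1)
Move 6: P1 pit3 -> P1=[3,0,0,0,6,1](3) P2=[5,7,6,2,5,3](1)
Move 7: P2 pit4 -> P1=[4,1,1,0,6,1](3) P2=[5,7,6,2,0,4](2)

Answer: 3 2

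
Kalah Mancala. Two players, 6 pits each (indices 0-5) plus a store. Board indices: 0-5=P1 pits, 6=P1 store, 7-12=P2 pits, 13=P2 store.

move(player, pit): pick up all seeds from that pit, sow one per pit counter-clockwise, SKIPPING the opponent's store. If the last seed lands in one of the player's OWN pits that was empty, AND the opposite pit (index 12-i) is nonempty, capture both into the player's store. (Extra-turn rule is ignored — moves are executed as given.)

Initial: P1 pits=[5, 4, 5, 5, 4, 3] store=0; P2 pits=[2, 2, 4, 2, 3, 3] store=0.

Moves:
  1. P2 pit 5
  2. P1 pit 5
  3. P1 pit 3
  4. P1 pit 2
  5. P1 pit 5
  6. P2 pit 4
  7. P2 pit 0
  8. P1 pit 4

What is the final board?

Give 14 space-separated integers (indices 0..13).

Answer: 7 5 0 1 0 1 5 1 6 6 4 1 2 3

Derivation:
Move 1: P2 pit5 -> P1=[6,5,5,5,4,3](0) P2=[2,2,4,2,3,0](1)
Move 2: P1 pit5 -> P1=[6,5,5,5,4,0](1) P2=[3,3,4,2,3,0](1)
Move 3: P1 pit3 -> P1=[6,5,5,0,5,1](2) P2=[4,4,4,2,3,0](1)
Move 4: P1 pit2 -> P1=[6,5,0,1,6,2](3) P2=[5,4,4,2,3,0](1)
Move 5: P1 pit5 -> P1=[6,5,0,1,6,0](4) P2=[6,4,4,2,3,0](1)
Move 6: P2 pit4 -> P1=[7,5,0,1,6,0](4) P2=[6,4,4,2,0,1](2)
Move 7: P2 pit0 -> P1=[7,5,0,1,6,0](4) P2=[0,5,5,3,1,2](3)
Move 8: P1 pit4 -> P1=[7,5,0,1,0,1](5) P2=[1,6,6,4,1,2](3)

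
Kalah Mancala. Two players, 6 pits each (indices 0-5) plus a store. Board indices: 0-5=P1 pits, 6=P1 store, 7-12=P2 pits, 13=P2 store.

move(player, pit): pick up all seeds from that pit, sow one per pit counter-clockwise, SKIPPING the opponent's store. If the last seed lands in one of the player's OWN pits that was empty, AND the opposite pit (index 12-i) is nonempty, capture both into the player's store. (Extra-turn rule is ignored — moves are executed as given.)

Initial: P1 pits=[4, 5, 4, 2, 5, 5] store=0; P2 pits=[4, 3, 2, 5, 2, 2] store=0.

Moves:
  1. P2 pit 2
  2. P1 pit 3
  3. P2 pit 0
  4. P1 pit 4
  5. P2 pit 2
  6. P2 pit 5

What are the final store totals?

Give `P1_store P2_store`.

Move 1: P2 pit2 -> P1=[4,5,4,2,5,5](0) P2=[4,3,0,6,3,2](0)
Move 2: P1 pit3 -> P1=[4,5,4,0,6,6](0) P2=[4,3,0,6,3,2](0)
Move 3: P2 pit0 -> P1=[4,5,4,0,6,6](0) P2=[0,4,1,7,4,2](0)
Move 4: P1 pit4 -> P1=[4,5,4,0,0,7](1) P2=[1,5,2,8,4,2](0)
Move 5: P2 pit2 -> P1=[4,5,4,0,0,7](1) P2=[1,5,0,9,5,2](0)
Move 6: P2 pit5 -> P1=[5,5,4,0,0,7](1) P2=[1,5,0,9,5,0](1)

Answer: 1 1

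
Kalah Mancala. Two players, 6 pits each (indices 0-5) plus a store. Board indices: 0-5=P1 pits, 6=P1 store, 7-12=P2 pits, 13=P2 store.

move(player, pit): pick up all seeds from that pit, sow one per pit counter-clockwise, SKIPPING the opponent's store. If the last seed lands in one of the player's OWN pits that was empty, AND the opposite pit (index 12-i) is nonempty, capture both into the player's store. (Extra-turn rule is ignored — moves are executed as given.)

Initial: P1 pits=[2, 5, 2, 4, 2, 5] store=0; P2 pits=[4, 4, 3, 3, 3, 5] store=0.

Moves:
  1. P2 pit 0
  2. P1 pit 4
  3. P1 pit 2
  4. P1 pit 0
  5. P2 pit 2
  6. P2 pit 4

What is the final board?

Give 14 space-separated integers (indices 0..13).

Move 1: P2 pit0 -> P1=[2,5,2,4,2,5](0) P2=[0,5,4,4,4,5](0)
Move 2: P1 pit4 -> P1=[2,5,2,4,0,6](1) P2=[0,5,4,4,4,5](0)
Move 3: P1 pit2 -> P1=[2,5,0,5,0,6](7) P2=[0,0,4,4,4,5](0)
Move 4: P1 pit0 -> P1=[0,6,0,5,0,6](12) P2=[0,0,4,0,4,5](0)
Move 5: P2 pit2 -> P1=[0,6,0,5,0,6](12) P2=[0,0,0,1,5,6](1)
Move 6: P2 pit4 -> P1=[1,7,1,5,0,6](12) P2=[0,0,0,1,0,7](2)

Answer: 1 7 1 5 0 6 12 0 0 0 1 0 7 2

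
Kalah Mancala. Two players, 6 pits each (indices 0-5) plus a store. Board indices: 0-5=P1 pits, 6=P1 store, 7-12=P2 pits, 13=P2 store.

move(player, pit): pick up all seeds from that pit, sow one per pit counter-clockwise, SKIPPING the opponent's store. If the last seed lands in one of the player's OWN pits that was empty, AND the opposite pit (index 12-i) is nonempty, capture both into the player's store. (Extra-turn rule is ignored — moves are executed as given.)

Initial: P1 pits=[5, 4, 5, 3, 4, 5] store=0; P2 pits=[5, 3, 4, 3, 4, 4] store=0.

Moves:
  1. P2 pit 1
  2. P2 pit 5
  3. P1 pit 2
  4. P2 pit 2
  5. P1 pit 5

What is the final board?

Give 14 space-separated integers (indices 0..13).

Move 1: P2 pit1 -> P1=[5,4,5,3,4,5](0) P2=[5,0,5,4,5,4](0)
Move 2: P2 pit5 -> P1=[6,5,6,3,4,5](0) P2=[5,0,5,4,5,0](1)
Move 3: P1 pit2 -> P1=[6,5,0,4,5,6](1) P2=[6,1,5,4,5,0](1)
Move 4: P2 pit2 -> P1=[7,5,0,4,5,6](1) P2=[6,1,0,5,6,1](2)
Move 5: P1 pit5 -> P1=[7,5,0,4,5,0](2) P2=[7,2,1,6,7,1](2)

Answer: 7 5 0 4 5 0 2 7 2 1 6 7 1 2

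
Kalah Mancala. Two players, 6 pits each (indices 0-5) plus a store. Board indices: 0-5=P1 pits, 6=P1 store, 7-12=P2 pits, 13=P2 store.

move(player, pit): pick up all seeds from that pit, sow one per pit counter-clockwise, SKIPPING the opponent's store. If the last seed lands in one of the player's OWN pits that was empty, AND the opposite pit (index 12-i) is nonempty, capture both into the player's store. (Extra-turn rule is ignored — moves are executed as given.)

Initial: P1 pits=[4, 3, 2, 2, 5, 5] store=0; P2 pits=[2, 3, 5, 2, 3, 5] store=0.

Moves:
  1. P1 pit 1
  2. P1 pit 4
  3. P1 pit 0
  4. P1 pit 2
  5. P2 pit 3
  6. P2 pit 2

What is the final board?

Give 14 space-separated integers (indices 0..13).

Answer: 1 2 0 5 1 7 7 3 0 0 1 5 7 2

Derivation:
Move 1: P1 pit1 -> P1=[4,0,3,3,6,5](0) P2=[2,3,5,2,3,5](0)
Move 2: P1 pit4 -> P1=[4,0,3,3,0,6](1) P2=[3,4,6,3,3,5](0)
Move 3: P1 pit0 -> P1=[0,1,4,4,0,6](6) P2=[3,0,6,3,3,5](0)
Move 4: P1 pit2 -> P1=[0,1,0,5,1,7](7) P2=[3,0,6,3,3,5](0)
Move 5: P2 pit3 -> P1=[0,1,0,5,1,7](7) P2=[3,0,6,0,4,6](1)
Move 6: P2 pit2 -> P1=[1,2,0,5,1,7](7) P2=[3,0,0,1,5,7](2)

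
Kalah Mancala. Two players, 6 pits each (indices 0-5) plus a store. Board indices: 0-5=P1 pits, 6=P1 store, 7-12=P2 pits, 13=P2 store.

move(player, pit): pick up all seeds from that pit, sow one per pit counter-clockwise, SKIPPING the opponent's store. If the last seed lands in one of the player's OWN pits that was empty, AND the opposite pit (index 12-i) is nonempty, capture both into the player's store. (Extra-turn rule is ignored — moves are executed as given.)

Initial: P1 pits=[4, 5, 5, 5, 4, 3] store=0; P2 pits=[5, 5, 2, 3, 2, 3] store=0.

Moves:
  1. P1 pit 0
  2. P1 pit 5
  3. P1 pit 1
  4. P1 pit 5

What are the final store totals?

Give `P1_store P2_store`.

Move 1: P1 pit0 -> P1=[0,6,6,6,5,3](0) P2=[5,5,2,3,2,3](0)
Move 2: P1 pit5 -> P1=[0,6,6,6,5,0](1) P2=[6,6,2,3,2,3](0)
Move 3: P1 pit1 -> P1=[0,0,7,7,6,1](2) P2=[7,6,2,3,2,3](0)
Move 4: P1 pit5 -> P1=[0,0,7,7,6,0](3) P2=[7,6,2,3,2,3](0)

Answer: 3 0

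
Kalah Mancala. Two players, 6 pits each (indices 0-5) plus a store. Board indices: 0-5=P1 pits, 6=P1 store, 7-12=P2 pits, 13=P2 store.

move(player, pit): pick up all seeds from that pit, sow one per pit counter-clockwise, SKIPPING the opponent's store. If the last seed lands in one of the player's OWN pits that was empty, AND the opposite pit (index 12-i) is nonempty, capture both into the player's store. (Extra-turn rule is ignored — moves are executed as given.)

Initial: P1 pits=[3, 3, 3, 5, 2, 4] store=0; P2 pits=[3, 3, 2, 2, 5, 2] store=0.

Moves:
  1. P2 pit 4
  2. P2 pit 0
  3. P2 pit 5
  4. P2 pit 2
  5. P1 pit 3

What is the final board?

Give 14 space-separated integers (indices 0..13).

Answer: 0 5 4 0 3 5 1 1 5 0 4 1 0 8

Derivation:
Move 1: P2 pit4 -> P1=[4,4,4,5,2,4](0) P2=[3,3,2,2,0,3](1)
Move 2: P2 pit0 -> P1=[4,4,4,5,2,4](0) P2=[0,4,3,3,0,3](1)
Move 3: P2 pit5 -> P1=[5,5,4,5,2,4](0) P2=[0,4,3,3,0,0](2)
Move 4: P2 pit2 -> P1=[0,5,4,5,2,4](0) P2=[0,4,0,4,1,0](8)
Move 5: P1 pit3 -> P1=[0,5,4,0,3,5](1) P2=[1,5,0,4,1,0](8)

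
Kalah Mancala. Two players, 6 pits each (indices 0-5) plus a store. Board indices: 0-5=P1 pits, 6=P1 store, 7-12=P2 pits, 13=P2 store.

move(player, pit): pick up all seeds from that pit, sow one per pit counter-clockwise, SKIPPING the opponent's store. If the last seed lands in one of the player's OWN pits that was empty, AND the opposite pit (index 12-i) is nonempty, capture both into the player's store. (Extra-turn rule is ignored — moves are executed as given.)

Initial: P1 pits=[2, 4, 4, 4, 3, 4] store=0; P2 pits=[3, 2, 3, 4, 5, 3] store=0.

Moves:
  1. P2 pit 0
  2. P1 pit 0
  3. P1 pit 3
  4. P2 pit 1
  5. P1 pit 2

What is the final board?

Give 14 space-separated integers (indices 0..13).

Move 1: P2 pit0 -> P1=[2,4,4,4,3,4](0) P2=[0,3,4,5,5,3](0)
Move 2: P1 pit0 -> P1=[0,5,5,4,3,4](0) P2=[0,3,4,5,5,3](0)
Move 3: P1 pit3 -> P1=[0,5,5,0,4,5](1) P2=[1,3,4,5,5,3](0)
Move 4: P2 pit1 -> P1=[0,5,5,0,4,5](1) P2=[1,0,5,6,6,3](0)
Move 5: P1 pit2 -> P1=[0,5,0,1,5,6](2) P2=[2,0,5,6,6,3](0)

Answer: 0 5 0 1 5 6 2 2 0 5 6 6 3 0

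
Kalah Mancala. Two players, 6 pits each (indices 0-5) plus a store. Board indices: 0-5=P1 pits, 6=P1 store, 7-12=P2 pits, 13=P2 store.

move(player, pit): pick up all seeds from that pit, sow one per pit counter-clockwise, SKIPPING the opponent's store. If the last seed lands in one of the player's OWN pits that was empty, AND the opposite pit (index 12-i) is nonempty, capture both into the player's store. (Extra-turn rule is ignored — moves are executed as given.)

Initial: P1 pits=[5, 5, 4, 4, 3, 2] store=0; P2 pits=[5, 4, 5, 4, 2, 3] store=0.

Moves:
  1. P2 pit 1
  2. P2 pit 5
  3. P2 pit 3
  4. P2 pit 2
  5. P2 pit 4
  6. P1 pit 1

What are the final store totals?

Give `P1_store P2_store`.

Answer: 1 4

Derivation:
Move 1: P2 pit1 -> P1=[5,5,4,4,3,2](0) P2=[5,0,6,5,3,4](0)
Move 2: P2 pit5 -> P1=[6,6,5,4,3,2](0) P2=[5,0,6,5,3,0](1)
Move 3: P2 pit3 -> P1=[7,7,5,4,3,2](0) P2=[5,0,6,0,4,1](2)
Move 4: P2 pit2 -> P1=[8,8,5,4,3,2](0) P2=[5,0,0,1,5,2](3)
Move 5: P2 pit4 -> P1=[9,9,6,4,3,2](0) P2=[5,0,0,1,0,3](4)
Move 6: P1 pit1 -> P1=[9,0,7,5,4,3](1) P2=[6,1,1,2,0,3](4)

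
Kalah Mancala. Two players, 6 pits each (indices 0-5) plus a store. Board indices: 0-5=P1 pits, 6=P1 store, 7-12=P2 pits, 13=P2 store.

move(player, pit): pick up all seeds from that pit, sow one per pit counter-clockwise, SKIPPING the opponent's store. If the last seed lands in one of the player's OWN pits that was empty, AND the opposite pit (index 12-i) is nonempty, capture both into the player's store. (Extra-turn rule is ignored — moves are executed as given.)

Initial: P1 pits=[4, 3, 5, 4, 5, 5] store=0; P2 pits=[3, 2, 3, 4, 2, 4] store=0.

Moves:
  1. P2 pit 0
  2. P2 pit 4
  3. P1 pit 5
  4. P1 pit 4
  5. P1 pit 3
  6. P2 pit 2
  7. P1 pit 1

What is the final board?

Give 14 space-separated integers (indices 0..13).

Answer: 5 0 6 1 2 3 3 3 5 0 7 1 6 2

Derivation:
Move 1: P2 pit0 -> P1=[4,3,5,4,5,5](0) P2=[0,3,4,5,2,4](0)
Move 2: P2 pit4 -> P1=[4,3,5,4,5,5](0) P2=[0,3,4,5,0,5](1)
Move 3: P1 pit5 -> P1=[4,3,5,4,5,0](1) P2=[1,4,5,6,0,5](1)
Move 4: P1 pit4 -> P1=[4,3,5,4,0,1](2) P2=[2,5,6,6,0,5](1)
Move 5: P1 pit3 -> P1=[4,3,5,0,1,2](3) P2=[3,5,6,6,0,5](1)
Move 6: P2 pit2 -> P1=[5,4,5,0,1,2](3) P2=[3,5,0,7,1,6](2)
Move 7: P1 pit1 -> P1=[5,0,6,1,2,3](3) P2=[3,5,0,7,1,6](2)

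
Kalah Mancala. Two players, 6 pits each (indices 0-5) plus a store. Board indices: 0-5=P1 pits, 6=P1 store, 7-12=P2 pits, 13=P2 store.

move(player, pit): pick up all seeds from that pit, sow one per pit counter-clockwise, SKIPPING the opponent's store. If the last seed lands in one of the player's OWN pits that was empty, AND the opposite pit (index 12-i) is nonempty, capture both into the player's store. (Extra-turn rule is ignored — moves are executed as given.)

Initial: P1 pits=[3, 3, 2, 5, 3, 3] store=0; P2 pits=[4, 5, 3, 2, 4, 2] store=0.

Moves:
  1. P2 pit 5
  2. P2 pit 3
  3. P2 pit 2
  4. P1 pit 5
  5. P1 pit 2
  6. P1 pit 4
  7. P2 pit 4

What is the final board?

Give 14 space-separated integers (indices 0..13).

Answer: 1 4 1 7 0 1 2 6 7 0 1 0 2 7

Derivation:
Move 1: P2 pit5 -> P1=[4,3,2,5,3,3](0) P2=[4,5,3,2,4,0](1)
Move 2: P2 pit3 -> P1=[0,3,2,5,3,3](0) P2=[4,5,3,0,5,0](6)
Move 3: P2 pit2 -> P1=[0,3,2,5,3,3](0) P2=[4,5,0,1,6,1](6)
Move 4: P1 pit5 -> P1=[0,3,2,5,3,0](1) P2=[5,6,0,1,6,1](6)
Move 5: P1 pit2 -> P1=[0,3,0,6,4,0](1) P2=[5,6,0,1,6,1](6)
Move 6: P1 pit4 -> P1=[0,3,0,6,0,1](2) P2=[6,7,0,1,6,1](6)
Move 7: P2 pit4 -> P1=[1,4,1,7,0,1](2) P2=[6,7,0,1,0,2](7)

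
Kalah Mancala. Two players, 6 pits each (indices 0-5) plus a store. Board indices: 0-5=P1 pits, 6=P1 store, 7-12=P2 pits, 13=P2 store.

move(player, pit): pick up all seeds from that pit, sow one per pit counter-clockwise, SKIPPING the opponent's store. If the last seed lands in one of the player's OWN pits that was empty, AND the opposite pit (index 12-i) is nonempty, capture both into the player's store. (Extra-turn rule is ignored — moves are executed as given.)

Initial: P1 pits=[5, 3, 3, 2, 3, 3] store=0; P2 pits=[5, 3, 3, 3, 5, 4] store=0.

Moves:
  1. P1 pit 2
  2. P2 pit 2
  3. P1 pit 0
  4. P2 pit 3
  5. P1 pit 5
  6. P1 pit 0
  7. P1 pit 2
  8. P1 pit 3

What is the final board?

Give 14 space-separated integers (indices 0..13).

Answer: 0 5 0 0 6 1 2 7 5 1 1 7 6 1

Derivation:
Move 1: P1 pit2 -> P1=[5,3,0,3,4,4](0) P2=[5,3,3,3,5,4](0)
Move 2: P2 pit2 -> P1=[5,3,0,3,4,4](0) P2=[5,3,0,4,6,5](0)
Move 3: P1 pit0 -> P1=[0,4,1,4,5,5](0) P2=[5,3,0,4,6,5](0)
Move 4: P2 pit3 -> P1=[1,4,1,4,5,5](0) P2=[5,3,0,0,7,6](1)
Move 5: P1 pit5 -> P1=[1,4,1,4,5,0](1) P2=[6,4,1,1,7,6](1)
Move 6: P1 pit0 -> P1=[0,5,1,4,5,0](1) P2=[6,4,1,1,7,6](1)
Move 7: P1 pit2 -> P1=[0,5,0,5,5,0](1) P2=[6,4,1,1,7,6](1)
Move 8: P1 pit3 -> P1=[0,5,0,0,6,1](2) P2=[7,5,1,1,7,6](1)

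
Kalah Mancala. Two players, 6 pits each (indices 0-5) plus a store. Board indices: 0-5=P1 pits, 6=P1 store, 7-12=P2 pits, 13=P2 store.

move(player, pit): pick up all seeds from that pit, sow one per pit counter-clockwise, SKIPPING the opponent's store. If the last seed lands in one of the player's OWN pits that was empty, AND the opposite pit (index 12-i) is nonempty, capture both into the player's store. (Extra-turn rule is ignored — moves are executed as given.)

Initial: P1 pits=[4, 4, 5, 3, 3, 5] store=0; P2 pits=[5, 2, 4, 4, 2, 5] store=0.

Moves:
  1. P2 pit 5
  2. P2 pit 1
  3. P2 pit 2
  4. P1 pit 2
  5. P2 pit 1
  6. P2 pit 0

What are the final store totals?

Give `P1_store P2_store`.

Answer: 1 9

Derivation:
Move 1: P2 pit5 -> P1=[5,5,6,4,3,5](0) P2=[5,2,4,4,2,0](1)
Move 2: P2 pit1 -> P1=[5,5,6,4,3,5](0) P2=[5,0,5,5,2,0](1)
Move 3: P2 pit2 -> P1=[6,5,6,4,3,5](0) P2=[5,0,0,6,3,1](2)
Move 4: P1 pit2 -> P1=[6,5,0,5,4,6](1) P2=[6,1,0,6,3,1](2)
Move 5: P2 pit1 -> P1=[6,5,0,0,4,6](1) P2=[6,0,0,6,3,1](8)
Move 6: P2 pit0 -> P1=[6,5,0,0,4,6](1) P2=[0,1,1,7,4,2](9)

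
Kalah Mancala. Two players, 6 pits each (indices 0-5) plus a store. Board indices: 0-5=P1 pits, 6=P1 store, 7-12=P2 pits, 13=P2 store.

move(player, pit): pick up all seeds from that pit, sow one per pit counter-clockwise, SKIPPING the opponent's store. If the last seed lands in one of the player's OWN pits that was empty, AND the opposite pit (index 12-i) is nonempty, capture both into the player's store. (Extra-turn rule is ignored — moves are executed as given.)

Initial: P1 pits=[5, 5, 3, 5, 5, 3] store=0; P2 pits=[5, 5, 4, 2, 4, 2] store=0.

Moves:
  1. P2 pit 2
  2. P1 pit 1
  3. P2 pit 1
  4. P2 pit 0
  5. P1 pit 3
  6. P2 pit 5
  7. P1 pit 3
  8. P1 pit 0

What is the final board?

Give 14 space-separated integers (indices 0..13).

Answer: 0 2 6 1 9 6 3 1 2 3 5 7 0 3

Derivation:
Move 1: P2 pit2 -> P1=[5,5,3,5,5,3](0) P2=[5,5,0,3,5,3](1)
Move 2: P1 pit1 -> P1=[5,0,4,6,6,4](1) P2=[5,5,0,3,5,3](1)
Move 3: P2 pit1 -> P1=[5,0,4,6,6,4](1) P2=[5,0,1,4,6,4](2)
Move 4: P2 pit0 -> P1=[5,0,4,6,6,4](1) P2=[0,1,2,5,7,5](2)
Move 5: P1 pit3 -> P1=[5,0,4,0,7,5](2) P2=[1,2,3,5,7,5](2)
Move 6: P2 pit5 -> P1=[6,1,5,1,7,5](2) P2=[1,2,3,5,7,0](3)
Move 7: P1 pit3 -> P1=[6,1,5,0,8,5](2) P2=[1,2,3,5,7,0](3)
Move 8: P1 pit0 -> P1=[0,2,6,1,9,6](3) P2=[1,2,3,5,7,0](3)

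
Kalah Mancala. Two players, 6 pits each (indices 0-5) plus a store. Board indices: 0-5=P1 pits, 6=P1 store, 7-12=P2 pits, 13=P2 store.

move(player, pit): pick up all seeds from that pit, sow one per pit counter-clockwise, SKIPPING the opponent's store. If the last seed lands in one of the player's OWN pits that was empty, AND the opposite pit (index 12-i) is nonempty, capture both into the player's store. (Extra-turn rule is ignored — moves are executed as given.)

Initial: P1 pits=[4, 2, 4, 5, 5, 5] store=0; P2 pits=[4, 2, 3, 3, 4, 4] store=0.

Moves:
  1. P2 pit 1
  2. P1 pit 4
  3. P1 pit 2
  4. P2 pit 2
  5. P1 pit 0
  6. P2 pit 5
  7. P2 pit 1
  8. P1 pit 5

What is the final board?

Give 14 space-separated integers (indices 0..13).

Answer: 2 4 2 0 2 0 3 6 1 1 6 6 1 11

Derivation:
Move 1: P2 pit1 -> P1=[4,2,4,5,5,5](0) P2=[4,0,4,4,4,4](0)
Move 2: P1 pit4 -> P1=[4,2,4,5,0,6](1) P2=[5,1,5,4,4,4](0)
Move 3: P1 pit2 -> P1=[4,2,0,6,1,7](2) P2=[5,1,5,4,4,4](0)
Move 4: P2 pit2 -> P1=[5,2,0,6,1,7](2) P2=[5,1,0,5,5,5](1)
Move 5: P1 pit0 -> P1=[0,3,1,7,2,8](2) P2=[5,1,0,5,5,5](1)
Move 6: P2 pit5 -> P1=[1,4,2,8,2,8](2) P2=[5,1,0,5,5,0](2)
Move 7: P2 pit1 -> P1=[1,4,2,0,2,8](2) P2=[5,0,0,5,5,0](11)
Move 8: P1 pit5 -> P1=[2,4,2,0,2,0](3) P2=[6,1,1,6,6,1](11)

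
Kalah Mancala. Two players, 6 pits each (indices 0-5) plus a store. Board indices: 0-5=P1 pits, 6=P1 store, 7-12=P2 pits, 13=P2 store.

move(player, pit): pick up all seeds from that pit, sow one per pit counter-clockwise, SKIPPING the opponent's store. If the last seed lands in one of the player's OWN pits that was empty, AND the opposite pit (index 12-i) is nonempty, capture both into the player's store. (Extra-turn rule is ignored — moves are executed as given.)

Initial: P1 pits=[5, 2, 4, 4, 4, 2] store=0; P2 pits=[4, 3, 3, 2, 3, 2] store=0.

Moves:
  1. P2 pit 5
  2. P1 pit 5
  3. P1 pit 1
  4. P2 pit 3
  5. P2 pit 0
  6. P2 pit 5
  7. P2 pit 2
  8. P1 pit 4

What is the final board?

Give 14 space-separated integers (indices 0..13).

Answer: 0 0 5 5 0 1 2 1 5 0 2 6 1 10

Derivation:
Move 1: P2 pit5 -> P1=[6,2,4,4,4,2](0) P2=[4,3,3,2,3,0](1)
Move 2: P1 pit5 -> P1=[6,2,4,4,4,0](1) P2=[5,3,3,2,3,0](1)
Move 3: P1 pit1 -> P1=[6,0,5,5,4,0](1) P2=[5,3,3,2,3,0](1)
Move 4: P2 pit3 -> P1=[0,0,5,5,4,0](1) P2=[5,3,3,0,4,0](8)
Move 5: P2 pit0 -> P1=[0,0,5,5,4,0](1) P2=[0,4,4,1,5,1](8)
Move 6: P2 pit5 -> P1=[0,0,5,5,4,0](1) P2=[0,4,4,1,5,0](9)
Move 7: P2 pit2 -> P1=[0,0,5,5,4,0](1) P2=[0,4,0,2,6,1](10)
Move 8: P1 pit4 -> P1=[0,0,5,5,0,1](2) P2=[1,5,0,2,6,1](10)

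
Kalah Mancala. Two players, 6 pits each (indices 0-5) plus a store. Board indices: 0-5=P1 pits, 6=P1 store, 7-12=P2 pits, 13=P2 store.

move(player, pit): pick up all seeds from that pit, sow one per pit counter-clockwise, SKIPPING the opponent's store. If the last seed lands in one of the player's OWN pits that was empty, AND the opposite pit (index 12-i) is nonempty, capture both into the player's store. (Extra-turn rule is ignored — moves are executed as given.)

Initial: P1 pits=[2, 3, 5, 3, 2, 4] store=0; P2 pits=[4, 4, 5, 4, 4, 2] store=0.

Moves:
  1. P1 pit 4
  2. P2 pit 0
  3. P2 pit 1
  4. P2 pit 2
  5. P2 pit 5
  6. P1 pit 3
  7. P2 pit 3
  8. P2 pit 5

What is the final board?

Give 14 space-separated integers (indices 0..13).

Move 1: P1 pit4 -> P1=[2,3,5,3,0,5](1) P2=[4,4,5,4,4,2](0)
Move 2: P2 pit0 -> P1=[2,3,5,3,0,5](1) P2=[0,5,6,5,5,2](0)
Move 3: P2 pit1 -> P1=[2,3,5,3,0,5](1) P2=[0,0,7,6,6,3](1)
Move 4: P2 pit2 -> P1=[3,4,6,3,0,5](1) P2=[0,0,0,7,7,4](2)
Move 5: P2 pit5 -> P1=[4,5,7,3,0,5](1) P2=[0,0,0,7,7,0](3)
Move 6: P1 pit3 -> P1=[4,5,7,0,1,6](2) P2=[0,0,0,7,7,0](3)
Move 7: P2 pit3 -> P1=[5,6,8,1,1,6](2) P2=[0,0,0,0,8,1](4)
Move 8: P2 pit5 -> P1=[5,6,8,1,1,6](2) P2=[0,0,0,0,8,0](5)

Answer: 5 6 8 1 1 6 2 0 0 0 0 8 0 5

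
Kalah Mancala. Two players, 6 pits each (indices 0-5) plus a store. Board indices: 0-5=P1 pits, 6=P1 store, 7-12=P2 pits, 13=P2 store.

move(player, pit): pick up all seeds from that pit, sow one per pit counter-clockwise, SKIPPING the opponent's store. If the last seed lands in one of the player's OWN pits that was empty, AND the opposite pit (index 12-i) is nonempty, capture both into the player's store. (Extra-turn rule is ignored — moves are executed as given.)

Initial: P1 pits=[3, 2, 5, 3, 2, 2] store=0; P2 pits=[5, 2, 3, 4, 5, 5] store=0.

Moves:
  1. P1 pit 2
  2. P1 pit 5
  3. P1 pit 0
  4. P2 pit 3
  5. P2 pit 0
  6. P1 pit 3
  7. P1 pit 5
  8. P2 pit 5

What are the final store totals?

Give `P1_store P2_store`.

Move 1: P1 pit2 -> P1=[3,2,0,4,3,3](1) P2=[6,2,3,4,5,5](0)
Move 2: P1 pit5 -> P1=[3,2,0,4,3,0](2) P2=[7,3,3,4,5,5](0)
Move 3: P1 pit0 -> P1=[0,3,1,5,3,0](2) P2=[7,3,3,4,5,5](0)
Move 4: P2 pit3 -> P1=[1,3,1,5,3,0](2) P2=[7,3,3,0,6,6](1)
Move 5: P2 pit0 -> P1=[2,3,1,5,3,0](2) P2=[0,4,4,1,7,7](2)
Move 6: P1 pit3 -> P1=[2,3,1,0,4,1](3) P2=[1,5,4,1,7,7](2)
Move 7: P1 pit5 -> P1=[2,3,1,0,4,0](4) P2=[1,5,4,1,7,7](2)
Move 8: P2 pit5 -> P1=[3,4,2,1,5,1](4) P2=[1,5,4,1,7,0](3)

Answer: 4 3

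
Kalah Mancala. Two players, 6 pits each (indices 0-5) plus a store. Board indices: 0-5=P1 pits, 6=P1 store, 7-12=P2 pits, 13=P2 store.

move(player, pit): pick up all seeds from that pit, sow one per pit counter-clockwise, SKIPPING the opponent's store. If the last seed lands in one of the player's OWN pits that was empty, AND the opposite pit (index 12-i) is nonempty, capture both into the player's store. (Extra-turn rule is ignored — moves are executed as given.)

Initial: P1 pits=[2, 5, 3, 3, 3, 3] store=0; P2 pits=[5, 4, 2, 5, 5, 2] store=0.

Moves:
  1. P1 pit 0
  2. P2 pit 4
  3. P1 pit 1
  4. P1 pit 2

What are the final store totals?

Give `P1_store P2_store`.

Answer: 2 1

Derivation:
Move 1: P1 pit0 -> P1=[0,6,4,3,3,3](0) P2=[5,4,2,5,5,2](0)
Move 2: P2 pit4 -> P1=[1,7,5,3,3,3](0) P2=[5,4,2,5,0,3](1)
Move 3: P1 pit1 -> P1=[1,0,6,4,4,4](1) P2=[6,5,2,5,0,3](1)
Move 4: P1 pit2 -> P1=[1,0,0,5,5,5](2) P2=[7,6,2,5,0,3](1)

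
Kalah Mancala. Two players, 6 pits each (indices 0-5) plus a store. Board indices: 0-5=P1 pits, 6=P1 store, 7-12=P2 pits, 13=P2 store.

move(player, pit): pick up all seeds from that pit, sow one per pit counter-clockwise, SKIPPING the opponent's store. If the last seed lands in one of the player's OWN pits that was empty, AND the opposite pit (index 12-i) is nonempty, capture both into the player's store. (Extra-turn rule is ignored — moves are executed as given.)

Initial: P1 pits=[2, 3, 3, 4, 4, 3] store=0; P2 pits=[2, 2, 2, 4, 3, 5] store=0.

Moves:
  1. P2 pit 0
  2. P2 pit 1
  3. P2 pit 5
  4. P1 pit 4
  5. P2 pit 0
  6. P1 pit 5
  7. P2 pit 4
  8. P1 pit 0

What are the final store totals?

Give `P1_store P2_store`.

Move 1: P2 pit0 -> P1=[2,3,3,4,4,3](0) P2=[0,3,3,4,3,5](0)
Move 2: P2 pit1 -> P1=[2,3,3,4,4,3](0) P2=[0,0,4,5,4,5](0)
Move 3: P2 pit5 -> P1=[3,4,4,5,4,3](0) P2=[0,0,4,5,4,0](1)
Move 4: P1 pit4 -> P1=[3,4,4,5,0,4](1) P2=[1,1,4,5,4,0](1)
Move 5: P2 pit0 -> P1=[3,4,4,5,0,4](1) P2=[0,2,4,5,4,0](1)
Move 6: P1 pit5 -> P1=[3,4,4,5,0,0](2) P2=[1,3,5,5,4,0](1)
Move 7: P2 pit4 -> P1=[4,5,4,5,0,0](2) P2=[1,3,5,5,0,1](2)
Move 8: P1 pit0 -> P1=[0,6,5,6,0,0](6) P2=[1,0,5,5,0,1](2)

Answer: 6 2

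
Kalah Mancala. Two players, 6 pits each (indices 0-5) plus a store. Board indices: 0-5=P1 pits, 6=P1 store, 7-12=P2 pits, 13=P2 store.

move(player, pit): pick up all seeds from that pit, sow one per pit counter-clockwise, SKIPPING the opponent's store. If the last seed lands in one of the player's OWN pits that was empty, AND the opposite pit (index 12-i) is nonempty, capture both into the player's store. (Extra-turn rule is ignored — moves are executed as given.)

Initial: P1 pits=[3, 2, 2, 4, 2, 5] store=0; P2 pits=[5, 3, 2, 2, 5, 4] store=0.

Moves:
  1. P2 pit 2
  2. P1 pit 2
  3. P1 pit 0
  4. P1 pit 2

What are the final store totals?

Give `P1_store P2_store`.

Answer: 0 0

Derivation:
Move 1: P2 pit2 -> P1=[3,2,2,4,2,5](0) P2=[5,3,0,3,6,4](0)
Move 2: P1 pit2 -> P1=[3,2,0,5,3,5](0) P2=[5,3,0,3,6,4](0)
Move 3: P1 pit0 -> P1=[0,3,1,6,3,5](0) P2=[5,3,0,3,6,4](0)
Move 4: P1 pit2 -> P1=[0,3,0,7,3,5](0) P2=[5,3,0,3,6,4](0)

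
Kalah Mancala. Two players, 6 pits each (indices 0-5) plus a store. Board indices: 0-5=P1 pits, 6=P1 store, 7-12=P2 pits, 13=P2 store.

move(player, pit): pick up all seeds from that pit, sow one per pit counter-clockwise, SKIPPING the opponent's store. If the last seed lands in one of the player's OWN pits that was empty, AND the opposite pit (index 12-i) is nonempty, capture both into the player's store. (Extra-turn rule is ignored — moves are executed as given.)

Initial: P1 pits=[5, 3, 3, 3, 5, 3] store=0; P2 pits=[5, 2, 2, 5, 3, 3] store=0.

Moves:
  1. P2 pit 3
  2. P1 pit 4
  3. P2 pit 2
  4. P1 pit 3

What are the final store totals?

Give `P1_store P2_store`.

Move 1: P2 pit3 -> P1=[6,4,3,3,5,3](0) P2=[5,2,2,0,4,4](1)
Move 2: P1 pit4 -> P1=[6,4,3,3,0,4](1) P2=[6,3,3,0,4,4](1)
Move 3: P2 pit2 -> P1=[6,4,3,3,0,4](1) P2=[6,3,0,1,5,5](1)
Move 4: P1 pit3 -> P1=[6,4,3,0,1,5](2) P2=[6,3,0,1,5,5](1)

Answer: 2 1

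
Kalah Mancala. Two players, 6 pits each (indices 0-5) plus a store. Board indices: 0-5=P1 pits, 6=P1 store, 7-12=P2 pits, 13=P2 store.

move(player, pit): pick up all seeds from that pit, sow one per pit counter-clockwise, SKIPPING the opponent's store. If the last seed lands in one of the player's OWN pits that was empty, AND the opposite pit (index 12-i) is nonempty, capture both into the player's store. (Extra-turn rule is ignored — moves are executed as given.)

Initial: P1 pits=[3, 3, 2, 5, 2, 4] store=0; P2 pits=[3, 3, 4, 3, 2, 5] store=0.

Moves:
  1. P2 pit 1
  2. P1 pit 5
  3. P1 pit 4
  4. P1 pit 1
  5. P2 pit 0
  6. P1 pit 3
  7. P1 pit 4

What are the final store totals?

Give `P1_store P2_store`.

Move 1: P2 pit1 -> P1=[3,3,2,5,2,4](0) P2=[3,0,5,4,3,5](0)
Move 2: P1 pit5 -> P1=[3,3,2,5,2,0](1) P2=[4,1,6,4,3,5](0)
Move 3: P1 pit4 -> P1=[3,3,2,5,0,1](2) P2=[4,1,6,4,3,5](0)
Move 4: P1 pit1 -> P1=[3,0,3,6,0,1](4) P2=[4,0,6,4,3,5](0)
Move 5: P2 pit0 -> P1=[3,0,3,6,0,1](4) P2=[0,1,7,5,4,5](0)
Move 6: P1 pit3 -> P1=[3,0,3,0,1,2](5) P2=[1,2,8,5,4,5](0)
Move 7: P1 pit4 -> P1=[3,0,3,0,0,3](5) P2=[1,2,8,5,4,5](0)

Answer: 5 0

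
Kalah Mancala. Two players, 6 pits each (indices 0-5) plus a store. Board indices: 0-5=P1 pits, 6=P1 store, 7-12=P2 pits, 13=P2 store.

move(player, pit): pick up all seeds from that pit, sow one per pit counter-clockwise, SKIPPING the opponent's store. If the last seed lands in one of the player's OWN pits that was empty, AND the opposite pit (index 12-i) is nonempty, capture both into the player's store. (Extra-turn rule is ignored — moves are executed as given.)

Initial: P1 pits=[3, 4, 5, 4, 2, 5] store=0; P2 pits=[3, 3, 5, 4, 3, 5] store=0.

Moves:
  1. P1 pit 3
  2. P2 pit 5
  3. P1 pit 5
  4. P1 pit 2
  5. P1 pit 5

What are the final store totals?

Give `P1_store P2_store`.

Move 1: P1 pit3 -> P1=[3,4,5,0,3,6](1) P2=[4,3,5,4,3,5](0)
Move 2: P2 pit5 -> P1=[4,5,6,1,3,6](1) P2=[4,3,5,4,3,0](1)
Move 3: P1 pit5 -> P1=[4,5,6,1,3,0](2) P2=[5,4,6,5,4,0](1)
Move 4: P1 pit2 -> P1=[4,5,0,2,4,1](3) P2=[6,5,6,5,4,0](1)
Move 5: P1 pit5 -> P1=[4,5,0,2,4,0](4) P2=[6,5,6,5,4,0](1)

Answer: 4 1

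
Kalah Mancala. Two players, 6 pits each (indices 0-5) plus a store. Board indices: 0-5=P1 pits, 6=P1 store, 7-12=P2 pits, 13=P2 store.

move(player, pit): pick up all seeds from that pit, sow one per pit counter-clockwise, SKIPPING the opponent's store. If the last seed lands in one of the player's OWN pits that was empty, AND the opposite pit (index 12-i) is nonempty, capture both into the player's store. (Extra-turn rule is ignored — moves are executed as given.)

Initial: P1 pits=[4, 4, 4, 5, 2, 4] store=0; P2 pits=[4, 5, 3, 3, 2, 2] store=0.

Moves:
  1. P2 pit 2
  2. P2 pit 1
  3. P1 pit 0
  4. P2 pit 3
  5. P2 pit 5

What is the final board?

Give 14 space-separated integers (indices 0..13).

Answer: 2 7 6 7 3 4 0 4 0 1 0 5 0 3

Derivation:
Move 1: P2 pit2 -> P1=[4,4,4,5,2,4](0) P2=[4,5,0,4,3,3](0)
Move 2: P2 pit1 -> P1=[4,4,4,5,2,4](0) P2=[4,0,1,5,4,4](1)
Move 3: P1 pit0 -> P1=[0,5,5,6,3,4](0) P2=[4,0,1,5,4,4](1)
Move 4: P2 pit3 -> P1=[1,6,5,6,3,4](0) P2=[4,0,1,0,5,5](2)
Move 5: P2 pit5 -> P1=[2,7,6,7,3,4](0) P2=[4,0,1,0,5,0](3)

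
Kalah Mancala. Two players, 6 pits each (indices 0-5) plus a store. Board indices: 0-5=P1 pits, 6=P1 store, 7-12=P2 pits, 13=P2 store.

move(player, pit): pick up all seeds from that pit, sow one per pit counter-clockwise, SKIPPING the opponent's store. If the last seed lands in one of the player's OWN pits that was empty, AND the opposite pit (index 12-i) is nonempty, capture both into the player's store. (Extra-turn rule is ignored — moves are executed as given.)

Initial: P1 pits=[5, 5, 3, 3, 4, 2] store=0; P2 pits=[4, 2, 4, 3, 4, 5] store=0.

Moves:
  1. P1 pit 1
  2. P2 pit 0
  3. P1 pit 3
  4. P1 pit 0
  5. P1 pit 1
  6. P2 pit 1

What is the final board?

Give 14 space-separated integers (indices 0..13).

Answer: 0 0 6 1 7 5 2 1 0 6 5 6 5 0

Derivation:
Move 1: P1 pit1 -> P1=[5,0,4,4,5,3](1) P2=[4,2,4,3,4,5](0)
Move 2: P2 pit0 -> P1=[5,0,4,4,5,3](1) P2=[0,3,5,4,5,5](0)
Move 3: P1 pit3 -> P1=[5,0,4,0,6,4](2) P2=[1,3,5,4,5,5](0)
Move 4: P1 pit0 -> P1=[0,1,5,1,7,5](2) P2=[1,3,5,4,5,5](0)
Move 5: P1 pit1 -> P1=[0,0,6,1,7,5](2) P2=[1,3,5,4,5,5](0)
Move 6: P2 pit1 -> P1=[0,0,6,1,7,5](2) P2=[1,0,6,5,6,5](0)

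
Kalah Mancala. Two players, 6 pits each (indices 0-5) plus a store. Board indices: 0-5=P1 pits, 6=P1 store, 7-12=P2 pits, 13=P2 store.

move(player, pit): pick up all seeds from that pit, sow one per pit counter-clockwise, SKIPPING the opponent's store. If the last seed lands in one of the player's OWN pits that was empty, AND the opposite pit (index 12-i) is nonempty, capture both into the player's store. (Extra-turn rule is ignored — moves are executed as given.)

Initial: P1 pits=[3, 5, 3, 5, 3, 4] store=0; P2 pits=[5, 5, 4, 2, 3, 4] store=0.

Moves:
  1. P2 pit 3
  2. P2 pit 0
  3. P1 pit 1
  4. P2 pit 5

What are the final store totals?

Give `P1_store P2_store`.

Move 1: P2 pit3 -> P1=[3,5,3,5,3,4](0) P2=[5,5,4,0,4,5](0)
Move 2: P2 pit0 -> P1=[3,5,3,5,3,4](0) P2=[0,6,5,1,5,6](0)
Move 3: P1 pit1 -> P1=[3,0,4,6,4,5](1) P2=[0,6,5,1,5,6](0)
Move 4: P2 pit5 -> P1=[4,1,5,7,5,5](1) P2=[0,6,5,1,5,0](1)

Answer: 1 1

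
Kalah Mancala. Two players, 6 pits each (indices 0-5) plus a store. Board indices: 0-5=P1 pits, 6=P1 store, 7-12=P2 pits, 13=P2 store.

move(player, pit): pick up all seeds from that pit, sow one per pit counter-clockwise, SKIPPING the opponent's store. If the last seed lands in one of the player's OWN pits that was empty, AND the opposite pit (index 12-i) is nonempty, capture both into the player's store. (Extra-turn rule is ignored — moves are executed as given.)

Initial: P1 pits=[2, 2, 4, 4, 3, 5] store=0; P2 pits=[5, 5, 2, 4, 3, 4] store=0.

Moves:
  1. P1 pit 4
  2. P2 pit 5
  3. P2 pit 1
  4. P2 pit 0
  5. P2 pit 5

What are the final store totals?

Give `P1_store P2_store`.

Answer: 1 4

Derivation:
Move 1: P1 pit4 -> P1=[2,2,4,4,0,6](1) P2=[6,5,2,4,3,4](0)
Move 2: P2 pit5 -> P1=[3,3,5,4,0,6](1) P2=[6,5,2,4,3,0](1)
Move 3: P2 pit1 -> P1=[3,3,5,4,0,6](1) P2=[6,0,3,5,4,1](2)
Move 4: P2 pit0 -> P1=[3,3,5,4,0,6](1) P2=[0,1,4,6,5,2](3)
Move 5: P2 pit5 -> P1=[4,3,5,4,0,6](1) P2=[0,1,4,6,5,0](4)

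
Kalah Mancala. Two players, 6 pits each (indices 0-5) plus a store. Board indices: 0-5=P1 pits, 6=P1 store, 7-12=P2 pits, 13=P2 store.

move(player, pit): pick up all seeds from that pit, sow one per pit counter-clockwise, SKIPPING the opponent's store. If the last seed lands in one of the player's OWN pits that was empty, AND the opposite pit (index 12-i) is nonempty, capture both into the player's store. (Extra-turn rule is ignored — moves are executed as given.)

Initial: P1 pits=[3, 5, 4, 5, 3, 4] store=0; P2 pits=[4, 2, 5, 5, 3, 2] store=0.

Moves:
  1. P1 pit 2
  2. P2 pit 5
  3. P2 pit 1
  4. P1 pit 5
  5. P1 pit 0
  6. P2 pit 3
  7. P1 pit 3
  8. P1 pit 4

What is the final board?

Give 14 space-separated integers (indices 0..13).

Answer: 1 7 2 0 0 2 4 7 3 9 2 5 1 2

Derivation:
Move 1: P1 pit2 -> P1=[3,5,0,6,4,5](1) P2=[4,2,5,5,3,2](0)
Move 2: P2 pit5 -> P1=[4,5,0,6,4,5](1) P2=[4,2,5,5,3,0](1)
Move 3: P2 pit1 -> P1=[4,5,0,6,4,5](1) P2=[4,0,6,6,3,0](1)
Move 4: P1 pit5 -> P1=[4,5,0,6,4,0](2) P2=[5,1,7,7,3,0](1)
Move 5: P1 pit0 -> P1=[0,6,1,7,5,0](2) P2=[5,1,7,7,3,0](1)
Move 6: P2 pit3 -> P1=[1,7,2,8,5,0](2) P2=[5,1,7,0,4,1](2)
Move 7: P1 pit3 -> P1=[1,7,2,0,6,1](3) P2=[6,2,8,1,5,1](2)
Move 8: P1 pit4 -> P1=[1,7,2,0,0,2](4) P2=[7,3,9,2,5,1](2)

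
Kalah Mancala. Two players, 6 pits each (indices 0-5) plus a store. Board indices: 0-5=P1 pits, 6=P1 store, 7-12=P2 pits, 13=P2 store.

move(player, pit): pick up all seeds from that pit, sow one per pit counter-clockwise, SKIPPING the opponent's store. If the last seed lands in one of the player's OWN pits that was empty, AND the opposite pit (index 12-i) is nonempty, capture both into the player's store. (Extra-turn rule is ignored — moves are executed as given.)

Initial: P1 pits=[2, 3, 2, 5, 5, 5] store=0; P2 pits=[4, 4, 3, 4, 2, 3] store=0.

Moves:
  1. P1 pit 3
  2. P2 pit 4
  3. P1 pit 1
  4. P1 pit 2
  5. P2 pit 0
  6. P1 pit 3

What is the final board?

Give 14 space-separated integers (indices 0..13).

Answer: 2 0 0 0 9 8 1 0 6 4 5 1 5 1

Derivation:
Move 1: P1 pit3 -> P1=[2,3,2,0,6,6](1) P2=[5,5,3,4,2,3](0)
Move 2: P2 pit4 -> P1=[2,3,2,0,6,6](1) P2=[5,5,3,4,0,4](1)
Move 3: P1 pit1 -> P1=[2,0,3,1,7,6](1) P2=[5,5,3,4,0,4](1)
Move 4: P1 pit2 -> P1=[2,0,0,2,8,7](1) P2=[5,5,3,4,0,4](1)
Move 5: P2 pit0 -> P1=[2,0,0,2,8,7](1) P2=[0,6,4,5,1,5](1)
Move 6: P1 pit3 -> P1=[2,0,0,0,9,8](1) P2=[0,6,4,5,1,5](1)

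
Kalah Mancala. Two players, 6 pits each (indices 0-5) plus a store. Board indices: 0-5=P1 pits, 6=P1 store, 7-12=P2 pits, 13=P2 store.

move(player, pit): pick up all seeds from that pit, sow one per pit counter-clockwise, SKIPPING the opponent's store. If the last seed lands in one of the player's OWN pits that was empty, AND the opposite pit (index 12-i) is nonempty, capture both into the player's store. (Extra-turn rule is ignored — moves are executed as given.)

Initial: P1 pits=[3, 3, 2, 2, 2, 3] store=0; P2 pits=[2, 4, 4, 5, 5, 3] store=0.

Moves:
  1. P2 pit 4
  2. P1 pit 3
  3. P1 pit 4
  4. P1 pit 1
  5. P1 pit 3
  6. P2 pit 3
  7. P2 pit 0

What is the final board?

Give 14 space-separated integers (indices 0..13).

Answer: 5 1 0 0 2 6 1 0 5 5 0 1 5 7

Derivation:
Move 1: P2 pit4 -> P1=[4,4,3,2,2,3](0) P2=[2,4,4,5,0,4](1)
Move 2: P1 pit3 -> P1=[4,4,3,0,3,4](0) P2=[2,4,4,5,0,4](1)
Move 3: P1 pit4 -> P1=[4,4,3,0,0,5](1) P2=[3,4,4,5,0,4](1)
Move 4: P1 pit1 -> P1=[4,0,4,1,1,6](1) P2=[3,4,4,5,0,4](1)
Move 5: P1 pit3 -> P1=[4,0,4,0,2,6](1) P2=[3,4,4,5,0,4](1)
Move 6: P2 pit3 -> P1=[5,1,4,0,2,6](1) P2=[3,4,4,0,1,5](2)
Move 7: P2 pit0 -> P1=[5,1,0,0,2,6](1) P2=[0,5,5,0,1,5](7)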